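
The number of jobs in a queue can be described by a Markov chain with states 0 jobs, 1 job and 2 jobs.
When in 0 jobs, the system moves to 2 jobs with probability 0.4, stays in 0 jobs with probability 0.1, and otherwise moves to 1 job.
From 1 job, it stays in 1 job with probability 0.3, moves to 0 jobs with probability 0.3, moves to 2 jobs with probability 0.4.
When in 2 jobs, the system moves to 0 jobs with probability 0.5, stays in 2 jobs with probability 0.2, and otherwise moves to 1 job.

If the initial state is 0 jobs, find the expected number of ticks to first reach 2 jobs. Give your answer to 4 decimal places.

2.5000

Let t(s) be the expected number of ticks to first reach 2 jobs from state s, with t(2 jobs) = 0. Conditioning on the first tick:
t(0 jobs) = 1 + 0.1·t(0 jobs) + 0.5·t(1 job)
t(1 job) = 1 + 0.3·t(0 jobs) + 0.3·t(1 job)
Solving: t(0 jobs) = 2.5000, t(1 job) = 2.5000.
Expected ticks from 0 jobs to 2 jobs: 2.5000.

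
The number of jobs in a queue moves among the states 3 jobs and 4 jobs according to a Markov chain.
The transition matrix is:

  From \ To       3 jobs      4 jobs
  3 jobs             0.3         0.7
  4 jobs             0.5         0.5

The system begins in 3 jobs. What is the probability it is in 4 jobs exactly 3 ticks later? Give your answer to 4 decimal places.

0.5880

Propagate the distribution vector 3 ticks from 3 jobs.
After 0 ticks: (1.0000, 0.0000)
After 1 tick: (0.3000, 0.7000)
After 2 ticks: (0.4400, 0.5600)
After 3 ticks: (0.4120, 0.5880)
P(in 4 jobs after 3 ticks) = 0.5880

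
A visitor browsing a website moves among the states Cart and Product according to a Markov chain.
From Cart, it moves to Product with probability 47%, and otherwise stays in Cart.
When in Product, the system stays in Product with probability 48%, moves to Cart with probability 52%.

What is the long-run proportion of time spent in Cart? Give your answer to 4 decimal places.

0.5253

Let the stationary distribution be π with π = πP and π_1 + π_2 = 1.
π_1 = 0.53·π_1 + 0.52·π_2
Solving with the normalization constraint gives π = (0.5253, 0.4747).
So the stationary probability of Cart is 0.5253.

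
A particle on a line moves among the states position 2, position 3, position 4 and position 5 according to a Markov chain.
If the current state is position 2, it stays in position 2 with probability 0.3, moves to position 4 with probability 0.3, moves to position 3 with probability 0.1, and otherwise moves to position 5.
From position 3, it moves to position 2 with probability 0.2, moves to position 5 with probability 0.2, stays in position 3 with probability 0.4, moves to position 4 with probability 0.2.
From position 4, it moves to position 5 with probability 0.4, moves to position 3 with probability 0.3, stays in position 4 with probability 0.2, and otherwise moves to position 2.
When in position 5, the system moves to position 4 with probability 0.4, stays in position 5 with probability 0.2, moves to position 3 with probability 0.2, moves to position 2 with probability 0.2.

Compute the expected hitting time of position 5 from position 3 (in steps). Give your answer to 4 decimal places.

3.7917

Let t(s) be the expected number of steps to first reach position 5 from state s, with t(position 5) = 0. Conditioning on the first step:
t(position 2) = 1 + 0.3·t(position 2) + 0.1·t(position 3) + 0.3·t(position 4)
t(position 3) = 1 + 0.2·t(position 2) + 0.4·t(position 3) + 0.2·t(position 4)
t(position 4) = 1 + 0.1·t(position 2) + 0.3·t(position 3) + 0.2·t(position 4)
Solving: t(position 2) = 3.2917, t(position 3) = 3.7917, t(position 4) = 3.0833.
Expected steps from position 3 to position 5: 3.7917.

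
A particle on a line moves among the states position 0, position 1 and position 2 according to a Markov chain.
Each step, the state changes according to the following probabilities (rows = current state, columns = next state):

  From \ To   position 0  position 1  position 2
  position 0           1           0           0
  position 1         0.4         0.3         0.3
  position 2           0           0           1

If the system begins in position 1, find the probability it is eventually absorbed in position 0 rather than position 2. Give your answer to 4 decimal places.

0.5714

Let h(s) be the probability of absorption at position 0 starting from transient state s. Then h(position 0) = 1 and h(position 2) = 0. By first-step analysis:
h(position 1) = 0.4·1 + 0.3·h(position 1) + 0.3·0
Solving: h(position 1) = 0.5714.
Starting from position 1, the probability is 0.5714.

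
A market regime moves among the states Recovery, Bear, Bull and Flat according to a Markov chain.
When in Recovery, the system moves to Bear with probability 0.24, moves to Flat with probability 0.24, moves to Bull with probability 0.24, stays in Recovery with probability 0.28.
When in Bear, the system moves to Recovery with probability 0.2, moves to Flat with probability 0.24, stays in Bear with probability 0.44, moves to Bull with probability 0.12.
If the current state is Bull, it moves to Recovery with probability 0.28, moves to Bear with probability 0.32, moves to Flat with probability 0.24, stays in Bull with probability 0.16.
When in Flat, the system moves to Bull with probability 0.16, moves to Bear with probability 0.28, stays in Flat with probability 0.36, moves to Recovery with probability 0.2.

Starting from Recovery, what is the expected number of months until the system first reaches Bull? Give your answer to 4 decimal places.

5.5388

Let t(s) be the expected number of months to first reach Bull from state s, with t(Bull) = 0. Conditioning on the first month:
t(Recovery) = 1 + 0.28·t(Recovery) + 0.24·t(Bear) + 0.24·t(Flat)
t(Bear) = 1 + 0.2·t(Recovery) + 0.44·t(Bear) + 0.24·t(Flat)
t(Flat) = 1 + 0.2·t(Recovery) + 0.28·t(Bear) + 0.36·t(Flat)
Solving: t(Recovery) = 5.5388, t(Bear) = 6.3696, t(Flat) = 6.0801.
Expected months from Recovery to Bull: 5.5388.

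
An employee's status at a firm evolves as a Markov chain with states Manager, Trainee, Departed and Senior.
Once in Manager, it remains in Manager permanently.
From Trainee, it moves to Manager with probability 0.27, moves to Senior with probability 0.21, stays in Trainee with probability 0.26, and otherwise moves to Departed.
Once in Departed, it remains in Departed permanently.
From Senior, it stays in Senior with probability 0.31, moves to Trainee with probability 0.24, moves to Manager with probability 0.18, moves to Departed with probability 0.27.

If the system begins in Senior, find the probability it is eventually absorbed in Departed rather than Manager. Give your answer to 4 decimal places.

0.5698

Let h(s) be the probability of absorption at Departed starting from transient state s. Then h(Departed) = 1 and h(Manager) = 0. By first-step analysis:
h(Trainee) = 0.27·0 + 0.26·h(Trainee) + 0.26·1 + 0.21·h(Senior)
h(Senior) = 0.18·0 + 0.24·h(Trainee) + 0.27·1 + 0.31·h(Senior)
Solving: h(Trainee) = 0.5130, h(Senior) = 0.5698.
Starting from Senior, the probability is 0.5698.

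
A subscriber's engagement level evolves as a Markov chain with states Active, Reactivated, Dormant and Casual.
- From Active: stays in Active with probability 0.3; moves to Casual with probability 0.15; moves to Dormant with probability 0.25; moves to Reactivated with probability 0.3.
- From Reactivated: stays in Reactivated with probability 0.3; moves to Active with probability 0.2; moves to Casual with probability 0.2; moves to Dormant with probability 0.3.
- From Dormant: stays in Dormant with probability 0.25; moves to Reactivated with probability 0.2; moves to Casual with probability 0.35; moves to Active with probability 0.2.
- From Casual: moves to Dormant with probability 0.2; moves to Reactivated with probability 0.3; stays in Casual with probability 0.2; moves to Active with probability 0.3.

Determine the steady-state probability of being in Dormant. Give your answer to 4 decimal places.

0.2525

Let the stationary distribution be π with π = πP and π_1 + π_2 + π_3 + π_4 = 1.
π_1 = 0.3·π_1 + 0.2·π_2 + 0.2·π_3 + 0.3·π_4
π_2 = 0.3·π_1 + 0.3·π_2 + 0.2·π_3 + 0.3·π_4
π_3 = 0.25·π_1 + 0.3·π_2 + 0.25·π_3 + 0.2·π_4
Solving with the normalization constraint gives π = (0.2473, 0.2748, 0.2525, 0.2255).
So the stationary probability of Dormant is 0.2525.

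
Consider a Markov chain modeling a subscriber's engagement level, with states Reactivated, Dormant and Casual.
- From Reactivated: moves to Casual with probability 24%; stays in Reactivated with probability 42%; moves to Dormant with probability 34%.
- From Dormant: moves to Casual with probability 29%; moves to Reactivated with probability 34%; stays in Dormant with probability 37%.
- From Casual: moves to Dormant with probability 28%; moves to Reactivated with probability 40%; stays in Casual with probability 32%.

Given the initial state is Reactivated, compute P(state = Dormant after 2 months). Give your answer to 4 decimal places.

Sum over the intermediate state after 1 month:
P = P(Reactivated→Reactivated)·P(Reactivated→Dormant) + P(Reactivated→Dormant)·P(Dormant→Dormant) + P(Reactivated→Casual)·P(Casual→Dormant)
  = 0.42×0.34 + 0.34×0.37 + 0.24×0.28
  = 0.1428 + 0.1258 + 0.0672 = 0.3358

0.3358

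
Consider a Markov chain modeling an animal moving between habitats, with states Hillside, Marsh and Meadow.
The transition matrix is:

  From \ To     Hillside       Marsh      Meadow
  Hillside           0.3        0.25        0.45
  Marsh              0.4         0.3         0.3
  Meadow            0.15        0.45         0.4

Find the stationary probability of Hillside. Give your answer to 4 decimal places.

0.2774

Let the stationary distribution be π with π = πP and π_1 + π_2 + π_3 = 1.
π_1 = 0.3·π_1 + 0.4·π_2 + 0.15·π_3
π_2 = 0.25·π_1 + 0.3·π_2 + 0.45·π_3
Solving with the normalization constraint gives π = (0.2774, 0.3431, 0.3796).
So the stationary probability of Hillside is 0.2774.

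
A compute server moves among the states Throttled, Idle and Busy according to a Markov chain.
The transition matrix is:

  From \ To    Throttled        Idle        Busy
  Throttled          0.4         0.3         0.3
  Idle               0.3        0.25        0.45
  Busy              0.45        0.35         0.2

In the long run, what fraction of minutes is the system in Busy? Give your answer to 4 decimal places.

0.3137

Let the stationary distribution be π with π = πP and π_1 + π_2 + π_3 = 1.
π_1 = 0.4·π_1 + 0.3·π_2 + 0.45·π_3
π_2 = 0.3·π_1 + 0.25·π_2 + 0.35·π_3
Solving with the normalization constraint gives π = (0.3856, 0.3007, 0.3137).
So the stationary probability of Busy is 0.3137.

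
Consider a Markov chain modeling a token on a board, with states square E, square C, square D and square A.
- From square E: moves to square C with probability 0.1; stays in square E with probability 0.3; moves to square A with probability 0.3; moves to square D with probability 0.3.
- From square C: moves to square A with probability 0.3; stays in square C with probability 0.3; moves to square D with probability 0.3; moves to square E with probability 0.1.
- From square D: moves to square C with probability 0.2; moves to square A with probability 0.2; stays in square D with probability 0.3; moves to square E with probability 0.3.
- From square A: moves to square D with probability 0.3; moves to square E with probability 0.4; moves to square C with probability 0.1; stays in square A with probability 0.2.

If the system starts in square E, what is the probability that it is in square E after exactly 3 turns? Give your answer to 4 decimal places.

0.2940

Propagate the distribution vector 3 turns from square E.
After 0 turns: (1.0000, 0.0000, 0.0000, 0.0000)
After 1 turn: (0.3000, 0.1000, 0.3000, 0.3000)
After 2 turns: (0.3100, 0.1500, 0.3000, 0.2400)
After 3 turns: (0.2940, 0.1600, 0.3000, 0.2460)
P(in square E after 3 turns) = 0.2940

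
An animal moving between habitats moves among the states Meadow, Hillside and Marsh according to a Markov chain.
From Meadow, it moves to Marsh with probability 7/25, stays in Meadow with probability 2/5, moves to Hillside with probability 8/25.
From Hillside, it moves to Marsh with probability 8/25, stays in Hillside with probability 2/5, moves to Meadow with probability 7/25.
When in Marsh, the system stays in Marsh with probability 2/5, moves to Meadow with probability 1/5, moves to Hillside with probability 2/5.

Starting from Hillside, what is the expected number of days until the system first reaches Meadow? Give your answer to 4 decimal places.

3.9655

Let t(s) be the expected number of days to first reach Meadow from state s, with t(Meadow) = 0. Conditioning on the first day:
t(Hillside) = 1 + 0.4·t(Hillside) + 0.32·t(Marsh)
t(Marsh) = 1 + 0.4·t(Hillside) + 0.4·t(Marsh)
Solving: t(Hillside) = 3.9655, t(Marsh) = 4.3103.
Expected days from Hillside to Meadow: 3.9655.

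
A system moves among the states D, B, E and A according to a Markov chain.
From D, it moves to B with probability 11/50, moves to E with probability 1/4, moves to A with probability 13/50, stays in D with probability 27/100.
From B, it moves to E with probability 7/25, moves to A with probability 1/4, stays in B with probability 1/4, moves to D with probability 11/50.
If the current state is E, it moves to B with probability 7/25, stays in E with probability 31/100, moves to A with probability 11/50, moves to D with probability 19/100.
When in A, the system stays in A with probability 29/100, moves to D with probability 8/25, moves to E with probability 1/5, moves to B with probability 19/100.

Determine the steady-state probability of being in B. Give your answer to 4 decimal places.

0.2350

Let the stationary distribution be π with π = πP and π_1 + π_2 + π_3 + π_4 = 1.
π_1 = 0.27·π_1 + 0.22·π_2 + 0.19·π_3 + 0.32·π_4
π_2 = 0.22·π_1 + 0.25·π_2 + 0.28·π_3 + 0.19·π_4
π_3 = 0.25·π_1 + 0.28·π_2 + 0.31·π_3 + 0.2·π_4
Solving with the normalization constraint gives π = (0.2502, 0.2350, 0.2599, 0.2549).
So the stationary probability of B is 0.2350.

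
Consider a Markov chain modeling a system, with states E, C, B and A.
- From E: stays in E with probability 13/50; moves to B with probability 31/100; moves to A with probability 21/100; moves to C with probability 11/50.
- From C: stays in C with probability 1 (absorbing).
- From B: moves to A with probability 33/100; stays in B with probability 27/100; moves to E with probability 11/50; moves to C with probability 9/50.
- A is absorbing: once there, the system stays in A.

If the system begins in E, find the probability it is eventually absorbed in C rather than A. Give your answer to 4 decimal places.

Let h(s) be the probability of absorption at C starting from transient state s. Then h(C) = 1 and h(A) = 0. By first-step analysis:
h(E) = 0.26·h(E) + 0.22·1 + 0.31·h(B) + 0.21·0
h(B) = 0.22·h(E) + 0.18·1 + 0.27·h(B) + 0.33·0
Solving: h(E) = 0.4585, h(B) = 0.3847.
Starting from E, the probability is 0.4585.

0.4585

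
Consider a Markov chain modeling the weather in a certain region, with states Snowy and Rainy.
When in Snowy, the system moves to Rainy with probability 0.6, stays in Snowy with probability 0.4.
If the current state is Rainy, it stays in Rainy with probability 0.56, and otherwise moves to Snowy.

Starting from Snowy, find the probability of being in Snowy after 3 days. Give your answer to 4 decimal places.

0.4230

Propagate the distribution vector 3 days from Snowy.
After 0 days: (1.0000, 0.0000)
After 1 day: (0.4000, 0.6000)
After 2 days: (0.4240, 0.5760)
After 3 days: (0.4230, 0.5770)
P(in Snowy after 3 days) = 0.4230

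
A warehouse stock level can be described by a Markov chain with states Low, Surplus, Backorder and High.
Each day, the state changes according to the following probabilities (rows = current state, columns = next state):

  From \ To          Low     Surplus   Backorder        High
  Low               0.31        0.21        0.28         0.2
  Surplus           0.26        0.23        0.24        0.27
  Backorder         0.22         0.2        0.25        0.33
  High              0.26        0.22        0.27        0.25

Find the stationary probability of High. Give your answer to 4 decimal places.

Let the stationary distribution be π with π = πP and π_1 + π_2 + π_3 + π_4 = 1.
π_1 = 0.31·π_1 + 0.26·π_2 + 0.22·π_3 + 0.26·π_4
π_2 = 0.21·π_1 + 0.23·π_2 + 0.2·π_3 + 0.22·π_4
π_3 = 0.28·π_1 + 0.24·π_2 + 0.25·π_3 + 0.27·π_4
Solving with the normalization constraint gives π = (0.2627, 0.2143, 0.2610, 0.2620).
So the stationary probability of High is 0.2620.

0.2620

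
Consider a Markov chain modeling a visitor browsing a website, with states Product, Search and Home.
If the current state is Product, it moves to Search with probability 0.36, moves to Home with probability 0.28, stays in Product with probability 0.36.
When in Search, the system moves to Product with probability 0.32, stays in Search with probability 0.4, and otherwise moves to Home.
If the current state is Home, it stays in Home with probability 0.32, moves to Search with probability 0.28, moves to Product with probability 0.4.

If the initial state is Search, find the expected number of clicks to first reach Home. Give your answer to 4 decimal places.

Let t(s) be the expected number of clicks to first reach Home from state s, with t(Home) = 0. Conditioning on the first click:
t(Product) = 1 + 0.36·t(Product) + 0.36·t(Search)
t(Search) = 1 + 0.32·t(Product) + 0.4·t(Search)
Solving: t(Product) = 3.5714, t(Search) = 3.5714.
Expected clicks from Search to Home: 3.5714.

3.5714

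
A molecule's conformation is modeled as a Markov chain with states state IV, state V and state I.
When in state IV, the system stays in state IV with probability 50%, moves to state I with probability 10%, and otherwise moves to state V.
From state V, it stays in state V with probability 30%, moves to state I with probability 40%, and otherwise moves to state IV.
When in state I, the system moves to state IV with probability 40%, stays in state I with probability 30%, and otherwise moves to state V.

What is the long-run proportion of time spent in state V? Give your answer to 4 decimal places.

0.3407

Let the stationary distribution be π with π = πP and π_1 + π_2 + π_3 = 1.
π_1 = 0.5·π_1 + 0.3·π_2 + 0.4·π_3
π_2 = 0.4·π_1 + 0.3·π_2 + 0.3·π_3
Solving with the normalization constraint gives π = (0.4066, 0.3407, 0.2527).
So the stationary probability of state V is 0.3407.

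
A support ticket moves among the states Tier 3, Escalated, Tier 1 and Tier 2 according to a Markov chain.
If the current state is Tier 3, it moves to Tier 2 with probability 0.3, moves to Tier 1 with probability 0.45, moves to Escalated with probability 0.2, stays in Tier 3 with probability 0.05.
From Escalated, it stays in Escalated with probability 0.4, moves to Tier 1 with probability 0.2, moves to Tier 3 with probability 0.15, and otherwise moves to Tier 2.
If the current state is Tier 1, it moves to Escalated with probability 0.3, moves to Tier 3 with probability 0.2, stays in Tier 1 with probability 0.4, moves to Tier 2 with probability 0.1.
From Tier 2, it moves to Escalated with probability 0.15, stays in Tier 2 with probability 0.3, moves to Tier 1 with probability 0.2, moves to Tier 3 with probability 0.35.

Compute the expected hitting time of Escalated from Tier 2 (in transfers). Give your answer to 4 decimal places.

Let t(s) be the expected number of transfers to first reach Escalated from state s, with t(Escalated) = 0. Conditioning on the first transfer:
t(Tier 3) = 1 + 0.05·t(Tier 3) + 0.45·t(Tier 1) + 0.3·t(Tier 2)
t(Tier 1) = 1 + 0.2·t(Tier 3) + 0.4·t(Tier 1) + 0.1·t(Tier 2)
t(Tier 2) = 1 + 0.35·t(Tier 3) + 0.2·t(Tier 1) + 0.3·t(Tier 2)
Solving: t(Tier 3) = 4.4199, t(Tier 1) = 3.9337, t(Tier 2) = 4.7624.
Expected transfers from Tier 2 to Escalated: 4.7624.

4.7624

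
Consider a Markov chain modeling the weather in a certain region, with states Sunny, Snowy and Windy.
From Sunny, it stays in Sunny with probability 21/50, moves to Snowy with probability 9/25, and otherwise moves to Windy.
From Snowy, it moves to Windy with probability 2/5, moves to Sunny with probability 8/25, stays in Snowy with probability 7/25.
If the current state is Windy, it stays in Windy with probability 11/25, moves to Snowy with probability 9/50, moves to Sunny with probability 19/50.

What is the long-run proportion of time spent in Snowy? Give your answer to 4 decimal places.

Let the stationary distribution be π with π = πP and π_1 + π_2 + π_3 = 1.
π_1 = 0.42·π_1 + 0.32·π_2 + 0.38·π_3
π_2 = 0.36·π_1 + 0.28·π_2 + 0.18·π_3
Solving with the normalization constraint gives π = (0.3786, 0.2757, 0.3457).
So the stationary probability of Snowy is 0.2757.

0.2757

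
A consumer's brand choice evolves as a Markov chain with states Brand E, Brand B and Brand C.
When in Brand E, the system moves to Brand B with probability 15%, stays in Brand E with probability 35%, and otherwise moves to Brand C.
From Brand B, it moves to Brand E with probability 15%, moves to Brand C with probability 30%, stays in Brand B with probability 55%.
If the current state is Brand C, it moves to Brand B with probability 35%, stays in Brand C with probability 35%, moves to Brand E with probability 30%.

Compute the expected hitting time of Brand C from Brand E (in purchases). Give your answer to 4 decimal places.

Let t(s) be the expected number of purchases to first reach Brand C from state s, with t(Brand C) = 0. Conditioning on the first purchase:
t(Brand E) = 1 + 0.35·t(Brand E) + 0.15·t(Brand B)
t(Brand B) = 1 + 0.15·t(Brand E) + 0.55·t(Brand B)
Solving: t(Brand E) = 2.2222, t(Brand B) = 2.9630.
Expected purchases from Brand E to Brand C: 2.2222.

2.2222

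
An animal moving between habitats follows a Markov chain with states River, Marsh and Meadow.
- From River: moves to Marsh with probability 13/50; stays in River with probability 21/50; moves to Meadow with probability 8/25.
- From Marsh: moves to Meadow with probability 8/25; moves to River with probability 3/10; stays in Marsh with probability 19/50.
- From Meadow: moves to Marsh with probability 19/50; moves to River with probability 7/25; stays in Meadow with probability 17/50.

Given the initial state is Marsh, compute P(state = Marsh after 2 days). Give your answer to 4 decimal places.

0.3440

Sum over the intermediate state after 1 day:
P = P(Marsh→River)·P(River→Marsh) + P(Marsh→Marsh)·P(Marsh→Marsh) + P(Marsh→Meadow)·P(Meadow→Marsh)
  = 0.3×0.26 + 0.38×0.38 + 0.32×0.38
  = 0.0780 + 0.1444 + 0.1216 = 0.3440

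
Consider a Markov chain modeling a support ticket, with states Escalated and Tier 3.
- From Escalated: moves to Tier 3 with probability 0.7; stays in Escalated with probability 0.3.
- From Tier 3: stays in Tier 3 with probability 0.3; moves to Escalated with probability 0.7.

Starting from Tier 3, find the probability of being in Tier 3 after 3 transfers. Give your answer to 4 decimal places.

0.4680

Propagate the distribution vector 3 transfers from Tier 3.
After 0 transfers: (0.0000, 1.0000)
After 1 transfer: (0.7000, 0.3000)
After 2 transfers: (0.4200, 0.5800)
After 3 transfers: (0.5320, 0.4680)
P(in Tier 3 after 3 transfers) = 0.4680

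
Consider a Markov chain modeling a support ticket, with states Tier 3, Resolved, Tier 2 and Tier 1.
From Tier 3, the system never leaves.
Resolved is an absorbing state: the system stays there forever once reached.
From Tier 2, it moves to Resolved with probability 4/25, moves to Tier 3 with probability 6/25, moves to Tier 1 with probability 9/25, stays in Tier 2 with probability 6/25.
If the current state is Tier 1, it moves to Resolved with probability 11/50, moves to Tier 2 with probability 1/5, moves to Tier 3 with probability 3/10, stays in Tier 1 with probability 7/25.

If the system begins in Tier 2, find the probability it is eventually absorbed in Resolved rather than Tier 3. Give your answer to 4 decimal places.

Let h(s) be the probability of absorption at Resolved starting from transient state s. Then h(Resolved) = 1 and h(Tier 3) = 0. By first-step analysis:
h(Tier 2) = 0.24·0 + 0.16·1 + 0.24·h(Tier 2) + 0.36·h(Tier 1)
h(Tier 1) = 0.3·0 + 0.22·1 + 0.2·h(Tier 2) + 0.28·h(Tier 1)
Solving: h(Tier 2) = 0.4091, h(Tier 1) = 0.4192.
Starting from Tier 2, the probability is 0.4091.

0.4091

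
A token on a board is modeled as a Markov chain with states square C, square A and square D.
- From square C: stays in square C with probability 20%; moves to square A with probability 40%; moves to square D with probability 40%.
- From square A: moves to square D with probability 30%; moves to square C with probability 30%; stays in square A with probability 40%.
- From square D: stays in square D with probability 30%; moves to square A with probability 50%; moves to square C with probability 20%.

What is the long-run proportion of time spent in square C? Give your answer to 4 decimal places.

Let the stationary distribution be π with π = πP and π_1 + π_2 + π_3 = 1.
π_1 = 0.2·π_1 + 0.3·π_2 + 0.2·π_3
π_2 = 0.4·π_1 + 0.4·π_2 + 0.5·π_3
Solving with the normalization constraint gives π = (0.2432, 0.4324, 0.3243).
So the stationary probability of square C is 0.2432.

0.2432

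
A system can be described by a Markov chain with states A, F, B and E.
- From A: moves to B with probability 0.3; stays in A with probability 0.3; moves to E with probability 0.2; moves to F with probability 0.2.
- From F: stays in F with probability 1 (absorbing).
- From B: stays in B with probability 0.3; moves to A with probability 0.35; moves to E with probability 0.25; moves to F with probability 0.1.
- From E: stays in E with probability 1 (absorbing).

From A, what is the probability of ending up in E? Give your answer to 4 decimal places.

Let h(s) be the probability of absorption at E starting from transient state s. Then h(E) = 1 and h(F) = 0. By first-step analysis:
h(A) = 0.3·h(A) + 0.2·0 + 0.3·h(B) + 0.2·1
h(B) = 0.35·h(A) + 0.1·0 + 0.3·h(B) + 0.25·1
Solving: h(A) = 0.5584, h(B) = 0.6364.
Starting from A, the probability is 0.5584.

0.5584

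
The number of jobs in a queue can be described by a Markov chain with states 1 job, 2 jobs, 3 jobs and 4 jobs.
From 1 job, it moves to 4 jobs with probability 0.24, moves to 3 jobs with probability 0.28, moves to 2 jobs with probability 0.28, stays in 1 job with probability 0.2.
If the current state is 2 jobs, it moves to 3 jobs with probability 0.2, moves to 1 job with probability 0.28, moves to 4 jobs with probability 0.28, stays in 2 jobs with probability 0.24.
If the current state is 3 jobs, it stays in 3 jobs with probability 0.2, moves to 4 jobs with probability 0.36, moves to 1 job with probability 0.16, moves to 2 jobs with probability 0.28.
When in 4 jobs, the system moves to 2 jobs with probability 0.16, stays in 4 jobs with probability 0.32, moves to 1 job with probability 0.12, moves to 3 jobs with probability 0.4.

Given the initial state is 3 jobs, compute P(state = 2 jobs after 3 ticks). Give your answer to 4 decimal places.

0.2345

Propagate the distribution vector 3 ticks from 3 jobs.
After 0 ticks: (0.0000, 0.0000, 1.0000, 0.0000)
After 1 tick: (0.1600, 0.2800, 0.2000, 0.3600)
After 2 ticks: (0.1856, 0.2256, 0.2848, 0.3040)
After 3 ticks: (0.1823, 0.2345, 0.2756, 0.3075)
P(in 2 jobs after 3 ticks) = 0.2345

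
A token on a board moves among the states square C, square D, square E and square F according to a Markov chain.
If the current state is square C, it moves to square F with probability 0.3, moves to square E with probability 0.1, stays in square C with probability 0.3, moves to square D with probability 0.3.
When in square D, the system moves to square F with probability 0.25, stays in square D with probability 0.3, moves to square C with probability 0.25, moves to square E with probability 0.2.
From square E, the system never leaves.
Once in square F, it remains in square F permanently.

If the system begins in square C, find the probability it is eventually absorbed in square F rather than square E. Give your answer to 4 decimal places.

0.6867

Let h(s) be the probability of absorption at square F starting from transient state s. Then h(square F) = 1 and h(square E) = 0. By first-step analysis:
h(square C) = 0.3·h(square C) + 0.3·h(square D) + 0.1·0 + 0.3·1
h(square D) = 0.25·h(square C) + 0.3·h(square D) + 0.2·0 + 0.25·1
Solving: h(square C) = 0.6867, h(square D) = 0.6024.
Starting from square C, the probability is 0.6867.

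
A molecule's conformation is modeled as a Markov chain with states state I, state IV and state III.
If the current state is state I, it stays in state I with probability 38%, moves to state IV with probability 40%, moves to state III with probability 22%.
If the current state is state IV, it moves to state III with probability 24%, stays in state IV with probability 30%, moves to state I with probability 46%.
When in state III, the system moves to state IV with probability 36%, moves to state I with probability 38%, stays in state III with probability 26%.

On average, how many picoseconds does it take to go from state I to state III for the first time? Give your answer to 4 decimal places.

Let t(s) be the expected number of picoseconds to first reach state III from state s, with t(state III) = 0. Conditioning on the first picosecond:
t(state I) = 1 + 0.38·t(state I) + 0.4·t(state IV)
t(state IV) = 1 + 0.46·t(state I) + 0.3·t(state IV)
Solving: t(state I) = 4.4000, t(state IV) = 4.3200.
Expected picoseconds from state I to state III: 4.4000.

4.4000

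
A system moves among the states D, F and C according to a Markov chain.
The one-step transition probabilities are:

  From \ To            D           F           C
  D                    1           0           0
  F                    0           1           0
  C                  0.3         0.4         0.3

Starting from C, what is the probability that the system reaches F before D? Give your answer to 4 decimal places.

0.5714

Let h(s) be the probability of absorption at F starting from transient state s. Then h(F) = 1 and h(D) = 0. By first-step analysis:
h(C) = 0.3·0 + 0.4·1 + 0.3·h(C)
Solving: h(C) = 0.5714.
Starting from C, the probability is 0.5714.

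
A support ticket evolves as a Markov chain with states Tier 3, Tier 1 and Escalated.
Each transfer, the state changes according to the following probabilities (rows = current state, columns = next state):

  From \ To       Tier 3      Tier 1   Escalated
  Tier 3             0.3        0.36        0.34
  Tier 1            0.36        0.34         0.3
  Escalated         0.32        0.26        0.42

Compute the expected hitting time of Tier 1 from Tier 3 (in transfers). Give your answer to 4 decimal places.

Let t(s) be the expected number of transfers to first reach Tier 1 from state s, with t(Tier 1) = 0. Conditioning on the first transfer:
t(Tier 3) = 1 + 0.3·t(Tier 3) + 0.34·t(Escalated)
t(Escalated) = 1 + 0.32·t(Tier 3) + 0.42·t(Escalated)
Solving: t(Tier 3) = 3.0956, t(Escalated) = 3.4320.
Expected transfers from Tier 3 to Tier 1: 3.0956.

3.0956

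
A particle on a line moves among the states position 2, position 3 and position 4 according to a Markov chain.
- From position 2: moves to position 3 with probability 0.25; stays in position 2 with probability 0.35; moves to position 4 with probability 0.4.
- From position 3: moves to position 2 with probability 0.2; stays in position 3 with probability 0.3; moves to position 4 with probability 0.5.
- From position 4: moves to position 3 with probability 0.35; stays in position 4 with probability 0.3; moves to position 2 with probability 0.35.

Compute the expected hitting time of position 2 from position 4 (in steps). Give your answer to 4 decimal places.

Let t(s) be the expected number of steps to first reach position 2 from state s, with t(position 2) = 0. Conditioning on the first step:
t(position 3) = 1 + 0.3·t(position 3) + 0.5·t(position 4)
t(position 4) = 1 + 0.35·t(position 3) + 0.3·t(position 4)
Solving: t(position 3) = 3.8095, t(position 4) = 3.3333.
Expected steps from position 4 to position 2: 3.3333.

3.3333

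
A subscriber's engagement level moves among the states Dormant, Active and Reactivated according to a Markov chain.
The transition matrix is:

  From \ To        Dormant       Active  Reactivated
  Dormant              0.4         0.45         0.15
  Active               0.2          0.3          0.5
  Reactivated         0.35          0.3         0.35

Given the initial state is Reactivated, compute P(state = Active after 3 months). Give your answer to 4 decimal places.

0.3484

Propagate the distribution vector 3 months from Reactivated.
After 0 months: (0.0000, 0.0000, 1.0000)
After 1 month: (0.3500, 0.3000, 0.3500)
After 2 months: (0.3225, 0.3525, 0.3250)
After 3 months: (0.3133, 0.3484, 0.3384)
P(in Active after 3 months) = 0.3484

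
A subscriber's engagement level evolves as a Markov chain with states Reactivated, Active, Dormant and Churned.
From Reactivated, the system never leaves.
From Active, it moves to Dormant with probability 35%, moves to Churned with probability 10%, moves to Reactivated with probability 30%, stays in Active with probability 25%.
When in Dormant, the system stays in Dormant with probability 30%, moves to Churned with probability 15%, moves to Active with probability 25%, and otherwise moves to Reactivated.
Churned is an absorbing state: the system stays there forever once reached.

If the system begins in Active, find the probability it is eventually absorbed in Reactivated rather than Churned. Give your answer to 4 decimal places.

0.7200

Let h(s) be the probability of absorption at Reactivated starting from transient state s. Then h(Reactivated) = 1 and h(Churned) = 0. By first-step analysis:
h(Active) = 0.3·1 + 0.25·h(Active) + 0.35·h(Dormant) + 0.1·0
h(Dormant) = 0.3·1 + 0.25·h(Active) + 0.3·h(Dormant) + 0.15·0
Solving: h(Active) = 0.7200, h(Dormant) = 0.6857.
Starting from Active, the probability is 0.7200.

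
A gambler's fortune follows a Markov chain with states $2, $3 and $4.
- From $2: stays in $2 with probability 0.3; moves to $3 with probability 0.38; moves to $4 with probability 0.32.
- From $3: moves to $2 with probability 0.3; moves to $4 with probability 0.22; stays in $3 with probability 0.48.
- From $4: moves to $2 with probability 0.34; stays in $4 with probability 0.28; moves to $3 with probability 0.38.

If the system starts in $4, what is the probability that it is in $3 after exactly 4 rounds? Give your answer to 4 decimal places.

Propagate the distribution vector 4 rounds from $4.
After 0 rounds: (0.0000, 0.0000, 1.0000)
After 1 round: (0.3400, 0.3800, 0.2800)
After 2 rounds: (0.3112, 0.4180, 0.2708)
After 3 rounds: (0.3108, 0.4218, 0.2674)
After 4 rounds: (0.3107, 0.4222, 0.2671)
P(in $3 after 4 rounds) = 0.4222

0.4222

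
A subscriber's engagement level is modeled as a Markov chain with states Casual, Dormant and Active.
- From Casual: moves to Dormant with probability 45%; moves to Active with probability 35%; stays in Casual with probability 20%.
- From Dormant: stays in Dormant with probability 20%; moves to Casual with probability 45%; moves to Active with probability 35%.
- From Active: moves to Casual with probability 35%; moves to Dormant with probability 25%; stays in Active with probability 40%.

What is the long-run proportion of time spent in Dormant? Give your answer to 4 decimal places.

Let the stationary distribution be π with π = πP and π_1 + π_2 + π_3 = 1.
π_1 = 0.2·π_1 + 0.45·π_2 + 0.35·π_3
π_2 = 0.45·π_1 + 0.2·π_2 + 0.25·π_3
Solving with the normalization constraint gives π = (0.3305, 0.3011, 0.3684).
So the stationary probability of Dormant is 0.3011.

0.3011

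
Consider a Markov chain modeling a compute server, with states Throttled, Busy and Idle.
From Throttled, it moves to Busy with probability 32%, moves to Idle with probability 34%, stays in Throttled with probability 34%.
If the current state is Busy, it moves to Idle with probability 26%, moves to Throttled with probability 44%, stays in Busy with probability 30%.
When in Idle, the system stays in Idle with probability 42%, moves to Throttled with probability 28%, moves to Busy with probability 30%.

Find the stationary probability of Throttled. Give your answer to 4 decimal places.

0.3501

Let the stationary distribution be π with π = πP and π_1 + π_2 + π_3 = 1.
π_1 = 0.34·π_1 + 0.44·π_2 + 0.28·π_3
π_2 = 0.32·π_1 + 0.3·π_2 + 0.3·π_3
Solving with the normalization constraint gives π = (0.3501, 0.3070, 0.3429).
So the stationary probability of Throttled is 0.3501.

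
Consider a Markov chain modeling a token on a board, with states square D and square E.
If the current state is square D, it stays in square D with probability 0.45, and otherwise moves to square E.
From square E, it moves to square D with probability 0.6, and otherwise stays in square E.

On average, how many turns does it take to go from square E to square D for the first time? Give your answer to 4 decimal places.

Let t(s) be the expected number of turns to first reach square D from state s, with t(square D) = 0. Conditioning on the first turn:
t(square E) = 1 + 0.4·t(square E)
Solving: t(square E) = 1.6667.
Expected turns from square E to square D: 1.6667.

1.6667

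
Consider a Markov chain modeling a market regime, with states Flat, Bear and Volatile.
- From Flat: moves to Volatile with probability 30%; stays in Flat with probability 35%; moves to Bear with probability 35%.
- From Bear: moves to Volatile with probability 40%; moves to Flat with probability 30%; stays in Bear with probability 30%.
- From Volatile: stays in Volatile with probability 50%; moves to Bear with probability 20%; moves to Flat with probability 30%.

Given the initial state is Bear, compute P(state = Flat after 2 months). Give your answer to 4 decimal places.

Sum over the intermediate state after 1 month:
P = P(Bear→Flat)·P(Flat→Flat) + P(Bear→Bear)·P(Bear→Flat) + P(Bear→Volatile)·P(Volatile→Flat)
  = 0.3×0.35 + 0.3×0.3 + 0.4×0.3
  = 0.1050 + 0.0900 + 0.1200 = 0.3150

0.3150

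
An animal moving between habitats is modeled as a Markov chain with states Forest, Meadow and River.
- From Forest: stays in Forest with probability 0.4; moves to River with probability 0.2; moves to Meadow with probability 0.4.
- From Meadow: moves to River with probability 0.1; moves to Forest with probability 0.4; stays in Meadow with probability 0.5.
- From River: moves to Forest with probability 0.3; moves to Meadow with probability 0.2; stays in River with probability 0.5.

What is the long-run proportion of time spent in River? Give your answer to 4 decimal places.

0.2295

Let the stationary distribution be π with π = πP and π_1 + π_2 + π_3 = 1.
π_1 = 0.4·π_1 + 0.4·π_2 + 0.3·π_3
π_2 = 0.4·π_1 + 0.5·π_2 + 0.2·π_3
Solving with the normalization constraint gives π = (0.3770, 0.3934, 0.2295).
So the stationary probability of River is 0.2295.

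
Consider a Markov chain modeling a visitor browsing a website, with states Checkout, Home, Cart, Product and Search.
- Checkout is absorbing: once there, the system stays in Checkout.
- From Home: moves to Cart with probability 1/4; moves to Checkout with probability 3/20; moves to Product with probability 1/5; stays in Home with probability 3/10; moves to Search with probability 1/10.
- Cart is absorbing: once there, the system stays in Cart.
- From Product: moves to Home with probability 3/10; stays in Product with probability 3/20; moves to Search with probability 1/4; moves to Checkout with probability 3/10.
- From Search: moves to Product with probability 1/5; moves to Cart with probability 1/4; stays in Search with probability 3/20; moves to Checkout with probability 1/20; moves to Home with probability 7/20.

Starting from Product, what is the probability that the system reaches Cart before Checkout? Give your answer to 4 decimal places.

Let h(s) be the probability of absorption at Cart starting from transient state s. Then h(Cart) = 1 and h(Checkout) = 0. By first-step analysis:
h(Home) = 0.15·0 + 0.3·h(Home) + 0.25·1 + 0.2·h(Product) + 0.1·h(Search)
h(Product) = 0.3·0 + 0.3·h(Home) + 0.15·h(Product) + 0.25·h(Search)
h(Search) = 0.05·0 + 0.35·h(Home) + 0.25·1 + 0.2·h(Product) + 0.15·h(Search)
Solving: h(Home) = 0.5508, h(Product) = 0.3735, h(Search) = 0.6088.
Starting from Product, the probability is 0.3735.

0.3735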